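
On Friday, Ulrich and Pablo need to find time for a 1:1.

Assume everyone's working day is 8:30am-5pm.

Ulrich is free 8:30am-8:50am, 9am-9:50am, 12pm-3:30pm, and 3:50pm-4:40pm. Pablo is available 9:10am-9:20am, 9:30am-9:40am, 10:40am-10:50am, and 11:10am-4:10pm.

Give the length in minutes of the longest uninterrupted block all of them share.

Ulrich ∩ Pablo: 09:10–09:20, 09:30–09:40, 12:00–15:30, 15:50–16:10.
Common window lengths: 10, 10, 210, 20 min; longest is 210.

210 minutes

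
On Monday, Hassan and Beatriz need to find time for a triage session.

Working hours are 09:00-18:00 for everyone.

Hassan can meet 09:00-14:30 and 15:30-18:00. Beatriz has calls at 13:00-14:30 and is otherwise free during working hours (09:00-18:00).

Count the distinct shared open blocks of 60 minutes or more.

Beatriz free within 09:00–18:00: 09:00–13:00, 14:30–18:00.
Hassan ∩ Beatriz: 09:00–13:00, 15:30–18:00.
Windows ≥ 60 min: 09:00–13:00, 15:30–18:00.
That's 2 windows.

2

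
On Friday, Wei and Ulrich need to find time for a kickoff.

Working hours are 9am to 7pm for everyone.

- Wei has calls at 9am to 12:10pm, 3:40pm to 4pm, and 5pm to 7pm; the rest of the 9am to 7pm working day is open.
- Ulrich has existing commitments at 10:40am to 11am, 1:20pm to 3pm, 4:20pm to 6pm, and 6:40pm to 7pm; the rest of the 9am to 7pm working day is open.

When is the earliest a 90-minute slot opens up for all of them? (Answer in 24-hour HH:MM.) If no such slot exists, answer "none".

none

Wei free within 09:00–19:00: 12:10–15:40, 16:00–17:00.
Ulrich free within 09:00–19:00: 09:00–10:40, 11:00–13:20, 15:00–16:20, 18:00–18:40.
Wei ∩ Ulrich: 12:10–13:20, 15:00–15:40, 16:00–16:20.
Windows ≥ 90 min: (none).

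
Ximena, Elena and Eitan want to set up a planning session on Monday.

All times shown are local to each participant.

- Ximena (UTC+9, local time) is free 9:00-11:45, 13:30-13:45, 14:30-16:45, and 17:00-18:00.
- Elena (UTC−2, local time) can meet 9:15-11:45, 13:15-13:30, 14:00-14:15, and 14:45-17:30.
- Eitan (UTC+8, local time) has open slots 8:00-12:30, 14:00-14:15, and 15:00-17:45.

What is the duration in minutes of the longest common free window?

Ximena → UTC: 00:00–02:45, 04:30–04:45, 05:30–07:45, 08:00–09:00.
Elena → UTC: 11:15–13:45, 15:15–15:30, 16:00–16:15, 16:45–19:30.
Eitan → UTC: 00:00–04:30, 06:00–06:15, 07:00–09:45.
Ximena ∩ Elena: (none).
Ximena ∩ Elena ∩ Eitan: (none).
No common window.

0 minutes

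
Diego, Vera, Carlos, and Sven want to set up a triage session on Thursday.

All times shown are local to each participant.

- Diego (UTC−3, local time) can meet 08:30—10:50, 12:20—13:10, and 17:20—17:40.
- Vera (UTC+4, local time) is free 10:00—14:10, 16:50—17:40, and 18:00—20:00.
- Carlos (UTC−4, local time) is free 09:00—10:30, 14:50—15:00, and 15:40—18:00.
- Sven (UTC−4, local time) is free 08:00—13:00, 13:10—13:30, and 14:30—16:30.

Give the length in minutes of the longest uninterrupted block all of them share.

40 minutes

Diego → UTC: 11:30–13:50, 15:20–16:10, 20:20–20:40.
Vera → UTC: 06:00–10:10, 12:50–13:40, 14:00–16:00.
Carlos → UTC: 13:00–14:30, 18:50–19:00, 19:40–22:00.
Sven → UTC: 12:00–17:00, 17:10–17:30, 18:30–20:30.
Diego ∩ Vera: 12:50–13:40, 15:20–16:00.
Diego ∩ Vera ∩ Carlos: 13:00–13:40.
Diego ∩ Vera ∩ Carlos ∩ Sven: 13:00–13:40.
Single common window of 40 minutes.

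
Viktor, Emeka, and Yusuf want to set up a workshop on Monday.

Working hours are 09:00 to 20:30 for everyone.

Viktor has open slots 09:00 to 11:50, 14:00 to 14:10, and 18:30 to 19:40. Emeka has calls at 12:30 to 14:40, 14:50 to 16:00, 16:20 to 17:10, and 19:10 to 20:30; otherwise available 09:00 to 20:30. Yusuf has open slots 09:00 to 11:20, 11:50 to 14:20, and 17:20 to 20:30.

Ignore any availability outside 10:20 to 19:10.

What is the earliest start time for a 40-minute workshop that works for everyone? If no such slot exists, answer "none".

10:20

Emeka free within 09:00–20:30: 09:00–12:30, 14:40–14:50, 16:00–16:20, 17:10–19:10.
Viktor ∩ Emeka: 09:00–11:50, 18:30–19:10.
Viktor ∩ Emeka ∩ Yusuf: 09:00–11:20, 18:30–19:10.
Restricted to 10:20–19:10: 10:20–11:20, 18:30–19:10.
Windows ≥ 40 min: 10:20–11:20, 18:30–19:10.
Earliest such window starts at 10:20.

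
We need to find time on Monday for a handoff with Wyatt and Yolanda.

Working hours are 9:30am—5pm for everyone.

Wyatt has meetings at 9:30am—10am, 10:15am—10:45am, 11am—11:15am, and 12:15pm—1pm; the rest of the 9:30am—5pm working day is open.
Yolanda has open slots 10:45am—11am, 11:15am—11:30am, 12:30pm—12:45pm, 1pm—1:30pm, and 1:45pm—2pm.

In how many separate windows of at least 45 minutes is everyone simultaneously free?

Wyatt free within 09:30–17:00: 10:00–10:15, 10:45–11:00, 11:15–12:15, 13:00–17:00.
Wyatt ∩ Yolanda: 10:45–11:00, 11:15–11:30, 13:00–13:30, 13:45–14:00.
Windows ≥ 45 min: (none).
That's 0 windows.

0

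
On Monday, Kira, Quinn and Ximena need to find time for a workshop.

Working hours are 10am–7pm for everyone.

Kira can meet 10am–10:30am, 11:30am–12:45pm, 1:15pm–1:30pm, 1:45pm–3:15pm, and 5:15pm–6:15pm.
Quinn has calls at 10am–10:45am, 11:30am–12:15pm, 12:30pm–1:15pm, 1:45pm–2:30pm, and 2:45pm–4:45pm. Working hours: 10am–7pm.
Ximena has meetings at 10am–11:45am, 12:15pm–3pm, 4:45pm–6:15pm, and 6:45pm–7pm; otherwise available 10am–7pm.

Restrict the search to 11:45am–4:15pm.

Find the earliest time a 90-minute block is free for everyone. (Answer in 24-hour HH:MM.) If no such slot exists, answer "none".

none

Quinn free within 10:00–19:00: 10:45–11:30, 12:15–12:30, 13:15–13:45, 14:30–14:45, 16:45–19:00.
Ximena free within 10:00–19:00: 11:45–12:15, 15:00–16:45, 18:15–18:45.
Kira ∩ Quinn: 12:15–12:30, 13:15–13:30, 14:30–14:45, 17:15–18:15.
Kira ∩ Quinn ∩ Ximena: (none).
Restricted to 11:45–16:15: (none).
Windows ≥ 90 min: (none).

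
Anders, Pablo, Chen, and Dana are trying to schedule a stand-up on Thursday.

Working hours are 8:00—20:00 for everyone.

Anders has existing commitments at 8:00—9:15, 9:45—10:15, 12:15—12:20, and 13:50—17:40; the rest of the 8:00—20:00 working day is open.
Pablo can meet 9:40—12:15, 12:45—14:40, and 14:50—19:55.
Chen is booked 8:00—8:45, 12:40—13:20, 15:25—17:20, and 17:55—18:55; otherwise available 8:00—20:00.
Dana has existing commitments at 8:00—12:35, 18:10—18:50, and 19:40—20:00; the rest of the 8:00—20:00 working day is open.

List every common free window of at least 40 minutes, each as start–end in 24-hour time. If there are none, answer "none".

18:55–19:40

Anders free within 08:00–20:00: 09:15–09:45, 10:15–12:15, 12:20–13:50, 17:40–20:00.
Chen free within 08:00–20:00: 08:45–12:40, 13:20–15:25, 17:20–17:55, 18:55–20:00.
Dana free within 08:00–20:00: 12:35–18:10, 18:50–19:40.
Anders ∩ Pablo: 09:40–09:45, 10:15–12:15, 12:45–13:50, 17:40–19:55.
Anders ∩ Pablo ∩ Chen: 09:40–09:45, 10:15–12:15, 13:20–13:50, 17:40–17:55, 18:55–19:55.
Anders ∩ Pablo ∩ Chen ∩ Dana: 13:20–13:50, 17:40–17:55, 18:55–19:40.
Windows ≥ 40 min: 18:55–19:40.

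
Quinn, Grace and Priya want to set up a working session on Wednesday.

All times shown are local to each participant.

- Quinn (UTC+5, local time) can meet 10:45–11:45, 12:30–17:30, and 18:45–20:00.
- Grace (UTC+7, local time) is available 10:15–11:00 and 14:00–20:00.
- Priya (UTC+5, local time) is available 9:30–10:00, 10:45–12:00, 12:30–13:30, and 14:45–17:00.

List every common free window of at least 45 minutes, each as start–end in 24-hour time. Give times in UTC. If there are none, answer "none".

07:30–08:30, 09:45–12:00

Quinn → UTC: 05:45–06:45, 07:30–12:30, 13:45–15:00.
Grace → UTC: 03:15–04:00, 07:00–13:00.
Priya → UTC: 04:30–05:00, 05:45–07:00, 07:30–08:30, 09:45–12:00.
Quinn ∩ Grace: 07:30–12:30.
Quinn ∩ Grace ∩ Priya: 07:30–08:30, 09:45–12:00.
Windows ≥ 45 min: 07:30–08:30, 09:45–12:00.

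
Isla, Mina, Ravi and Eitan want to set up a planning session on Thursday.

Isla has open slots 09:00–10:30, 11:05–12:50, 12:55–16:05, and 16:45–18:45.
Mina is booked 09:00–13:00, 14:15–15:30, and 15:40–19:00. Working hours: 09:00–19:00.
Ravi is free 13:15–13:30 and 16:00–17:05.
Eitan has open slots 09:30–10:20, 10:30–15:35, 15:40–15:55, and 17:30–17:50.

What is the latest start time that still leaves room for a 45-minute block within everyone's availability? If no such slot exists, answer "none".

none

Mina free within 09:00–19:00: 13:00–14:15, 15:30–15:40.
Isla ∩ Mina: 13:00–14:15, 15:30–15:40.
Isla ∩ Mina ∩ Ravi: 13:15–13:30.
Isla ∩ Mina ∩ Ravi ∩ Eitan: 13:15–13:30.
Windows ≥ 45 min: (none).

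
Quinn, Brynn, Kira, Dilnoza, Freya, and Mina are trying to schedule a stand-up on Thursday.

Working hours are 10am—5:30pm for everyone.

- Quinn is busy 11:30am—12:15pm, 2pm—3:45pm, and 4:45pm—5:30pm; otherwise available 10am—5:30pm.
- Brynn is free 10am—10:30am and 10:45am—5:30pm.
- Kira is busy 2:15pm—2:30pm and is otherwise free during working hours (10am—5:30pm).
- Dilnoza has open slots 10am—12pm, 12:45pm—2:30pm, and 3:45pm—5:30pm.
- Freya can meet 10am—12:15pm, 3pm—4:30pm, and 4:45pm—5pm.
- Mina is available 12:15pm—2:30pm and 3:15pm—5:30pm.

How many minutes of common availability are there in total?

Quinn free within 10:00–17:30: 10:00–11:30, 12:15–14:00, 15:45–16:45.
Kira free within 10:00–17:30: 10:00–14:15, 14:30–17:30.
Quinn ∩ Brynn: 10:00–10:30, 10:45–11:30, 12:15–14:00, 15:45–16:45.
Quinn ∩ Brynn ∩ Kira: 10:00–10:30, 10:45–11:30, 12:15–14:00, 15:45–16:45.
Quinn ∩ Brynn ∩ Kira ∩ Dilnoza: 10:00–10:30, 10:45–11:30, 12:45–14:00, 15:45–16:45.
Quinn ∩ Brynn ∩ Kira ∩ Dilnoza ∩ Freya: 10:00–10:30, 10:45–11:30, 15:45–16:30.
Quinn ∩ Brynn ∩ Kira ∩ Dilnoza ∩ Freya ∩ Mina: 15:45–16:30.
Total common minutes: 45.

45 minutes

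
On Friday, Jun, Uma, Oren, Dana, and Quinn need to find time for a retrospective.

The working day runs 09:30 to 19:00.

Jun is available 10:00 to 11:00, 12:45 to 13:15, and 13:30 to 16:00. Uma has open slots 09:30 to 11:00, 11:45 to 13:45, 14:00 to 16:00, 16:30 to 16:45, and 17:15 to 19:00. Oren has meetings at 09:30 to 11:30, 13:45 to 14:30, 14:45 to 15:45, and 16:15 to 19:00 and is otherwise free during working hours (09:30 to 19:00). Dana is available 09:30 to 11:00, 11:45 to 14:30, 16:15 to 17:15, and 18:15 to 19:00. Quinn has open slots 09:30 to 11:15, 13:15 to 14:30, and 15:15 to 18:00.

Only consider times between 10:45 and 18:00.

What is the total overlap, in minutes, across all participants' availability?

Oren free within 09:30–19:00: 11:30–13:45, 14:30–14:45, 15:45–16:15.
Jun ∩ Uma: 10:00–11:00, 12:45–13:15, 13:30–13:45, 14:00–16:00.
Jun ∩ Uma ∩ Oren: 12:45–13:15, 13:30–13:45, 14:30–14:45, 15:45–16:00.
Jun ∩ Uma ∩ Oren ∩ Dana: 12:45–13:15, 13:30–13:45.
Jun ∩ Uma ∩ Oren ∩ Dana ∩ Quinn: 13:30–13:45.
Restricted to 10:45–18:00: 13:30–13:45.
Total common minutes: 15.

15 minutes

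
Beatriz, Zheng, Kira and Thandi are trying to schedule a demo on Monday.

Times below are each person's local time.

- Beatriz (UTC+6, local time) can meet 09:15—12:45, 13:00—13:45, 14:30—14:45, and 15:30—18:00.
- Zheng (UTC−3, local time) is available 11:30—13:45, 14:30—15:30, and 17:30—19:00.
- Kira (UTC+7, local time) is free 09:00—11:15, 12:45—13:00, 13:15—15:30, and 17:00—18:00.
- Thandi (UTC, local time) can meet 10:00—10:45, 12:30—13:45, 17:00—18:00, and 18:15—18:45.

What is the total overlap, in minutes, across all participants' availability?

0 minutes

Beatriz → UTC: 03:15–06:45, 07:00–07:45, 08:30–08:45, 09:30–12:00.
Zheng → UTC: 14:30–16:45, 17:30–18:30, 20:30–22:00.
Kira → UTC: 02:00–04:15, 05:45–06:00, 06:15–08:30, 10:00–11:00.
Thandi → UTC: 10:00–10:45, 12:30–13:45, 17:00–18:00, 18:15–18:45.
Beatriz ∩ Zheng: (none).
Beatriz ∩ Zheng ∩ Kira: (none).
Beatriz ∩ Zheng ∩ Kira ∩ Thandi: (none).
Total common minutes: 0.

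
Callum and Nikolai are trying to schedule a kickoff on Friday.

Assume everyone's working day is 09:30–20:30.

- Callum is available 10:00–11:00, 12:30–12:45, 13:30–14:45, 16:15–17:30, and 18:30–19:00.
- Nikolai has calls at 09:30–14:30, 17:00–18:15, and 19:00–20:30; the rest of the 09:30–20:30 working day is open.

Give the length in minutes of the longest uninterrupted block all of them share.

Nikolai free within 09:30–20:30: 14:30–17:00, 18:15–19:00.
Callum ∩ Nikolai: 14:30–14:45, 16:15–17:00, 18:30–19:00.
Common window lengths: 15, 45, 30 min; longest is 45.

45 minutes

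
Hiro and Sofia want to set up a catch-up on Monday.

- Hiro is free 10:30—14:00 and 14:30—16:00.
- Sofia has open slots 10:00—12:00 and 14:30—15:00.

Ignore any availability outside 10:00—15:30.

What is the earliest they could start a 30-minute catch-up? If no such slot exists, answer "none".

Hiro ∩ Sofia: 10:30–12:00, 14:30–15:00.
Restricted to 10:00–15:30: 10:30–12:00, 14:30–15:00.
Windows ≥ 30 min: 10:30–12:00, 14:30–15:00.
Earliest such window starts at 10:30.

10:30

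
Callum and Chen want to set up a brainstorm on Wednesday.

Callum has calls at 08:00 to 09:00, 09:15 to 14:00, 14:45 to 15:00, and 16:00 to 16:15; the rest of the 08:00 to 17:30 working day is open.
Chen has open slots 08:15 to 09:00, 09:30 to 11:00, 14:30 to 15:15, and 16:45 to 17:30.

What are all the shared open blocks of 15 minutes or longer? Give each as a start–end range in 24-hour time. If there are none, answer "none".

14:30–14:45, 15:00–15:15, 16:45–17:30

Callum free within 08:00–17:30: 09:00–09:15, 14:00–14:45, 15:00–16:00, 16:15–17:30.
Callum ∩ Chen: 14:30–14:45, 15:00–15:15, 16:45–17:30.
Windows ≥ 15 min: 14:30–14:45, 15:00–15:15, 16:45–17:30.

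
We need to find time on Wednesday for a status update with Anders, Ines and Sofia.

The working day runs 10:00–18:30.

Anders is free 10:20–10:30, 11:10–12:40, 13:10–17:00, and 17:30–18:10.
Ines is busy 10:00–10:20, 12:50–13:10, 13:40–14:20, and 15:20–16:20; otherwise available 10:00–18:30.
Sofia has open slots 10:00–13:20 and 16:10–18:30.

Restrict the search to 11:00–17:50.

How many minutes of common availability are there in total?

160 minutes

Ines free within 10:00–18:30: 10:20–12:50, 13:10–13:40, 14:20–15:20, 16:20–18:30.
Anders ∩ Ines: 10:20–10:30, 11:10–12:40, 13:10–13:40, 14:20–15:20, 16:20–17:00, 17:30–18:10.
Anders ∩ Ines ∩ Sofia: 10:20–10:30, 11:10–12:40, 13:10–13:20, 16:20–17:00, 17:30–18:10.
Restricted to 11:00–17:50: 11:10–12:40, 13:10–13:20, 16:20–17:00, 17:30–17:50.
Total common minutes: 90 + 10 + 40 + 20 = 160.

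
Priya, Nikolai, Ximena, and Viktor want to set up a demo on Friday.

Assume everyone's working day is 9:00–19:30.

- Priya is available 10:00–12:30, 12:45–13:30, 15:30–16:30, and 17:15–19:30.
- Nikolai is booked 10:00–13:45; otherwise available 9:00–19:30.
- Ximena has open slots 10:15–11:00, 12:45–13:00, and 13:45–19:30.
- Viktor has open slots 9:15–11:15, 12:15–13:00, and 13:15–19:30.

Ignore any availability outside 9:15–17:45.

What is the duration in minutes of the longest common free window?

Nikolai free within 09:00–19:30: 09:00–10:00, 13:45–19:30.
Priya ∩ Nikolai: 15:30–16:30, 17:15–19:30.
Priya ∩ Nikolai ∩ Ximena: 15:30–16:30, 17:15–19:30.
Priya ∩ Nikolai ∩ Ximena ∩ Viktor: 15:30–16:30, 17:15–19:30.
Restricted to 09:15–17:45: 15:30–16:30, 17:15–17:45.
Common window lengths: 60, 30 min; longest is 60.

60 minutes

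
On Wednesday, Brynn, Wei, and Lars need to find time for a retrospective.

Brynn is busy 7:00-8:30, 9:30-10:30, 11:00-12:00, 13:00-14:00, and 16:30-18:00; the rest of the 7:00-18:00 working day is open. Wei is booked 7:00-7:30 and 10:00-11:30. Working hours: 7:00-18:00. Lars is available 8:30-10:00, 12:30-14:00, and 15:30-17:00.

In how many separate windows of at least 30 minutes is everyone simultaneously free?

3

Brynn free within 07:00–18:00: 08:30–09:30, 10:30–11:00, 12:00–13:00, 14:00–16:30.
Wei free within 07:00–18:00: 07:30–10:00, 11:30–18:00.
Brynn ∩ Wei: 08:30–09:30, 12:00–13:00, 14:00–16:30.
Brynn ∩ Wei ∩ Lars: 08:30–09:30, 12:30–13:00, 15:30–16:30.
Windows ≥ 30 min: 08:30–09:30, 12:30–13:00, 15:30–16:30.
That's 3 windows.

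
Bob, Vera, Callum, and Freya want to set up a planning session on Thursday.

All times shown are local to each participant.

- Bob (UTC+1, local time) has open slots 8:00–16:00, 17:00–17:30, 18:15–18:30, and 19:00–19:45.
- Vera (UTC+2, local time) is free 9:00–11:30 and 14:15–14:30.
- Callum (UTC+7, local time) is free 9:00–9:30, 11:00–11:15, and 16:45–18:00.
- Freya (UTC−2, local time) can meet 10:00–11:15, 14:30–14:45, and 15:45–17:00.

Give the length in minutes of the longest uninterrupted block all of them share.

Bob → UTC: 07:00–15:00, 16:00–16:30, 17:15–17:30, 18:00–18:45.
Vera → UTC: 07:00–09:30, 12:15–12:30.
Callum → UTC: 02:00–02:30, 04:00–04:15, 09:45–11:00.
Freya → UTC: 12:00–13:15, 16:30–16:45, 17:45–19:00.
Bob ∩ Vera: 07:00–09:30, 12:15–12:30.
Bob ∩ Vera ∩ Callum: (none).
Bob ∩ Vera ∩ Callum ∩ Freya: (none).
No common window.

0 minutes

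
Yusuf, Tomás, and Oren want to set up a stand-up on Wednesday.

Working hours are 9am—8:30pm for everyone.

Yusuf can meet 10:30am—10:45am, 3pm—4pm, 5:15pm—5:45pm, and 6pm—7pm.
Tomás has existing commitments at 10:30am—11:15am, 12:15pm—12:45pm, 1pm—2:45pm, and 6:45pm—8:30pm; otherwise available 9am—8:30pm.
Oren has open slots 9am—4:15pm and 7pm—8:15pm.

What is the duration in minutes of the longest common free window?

60 minutes

Tomás free within 09:00–20:30: 09:00–10:30, 11:15–12:15, 12:45–13:00, 14:45–18:45.
Yusuf ∩ Tomás: 15:00–16:00, 17:15–17:45, 18:00–18:45.
Yusuf ∩ Tomás ∩ Oren: 15:00–16:00.
Single common window of 60 minutes.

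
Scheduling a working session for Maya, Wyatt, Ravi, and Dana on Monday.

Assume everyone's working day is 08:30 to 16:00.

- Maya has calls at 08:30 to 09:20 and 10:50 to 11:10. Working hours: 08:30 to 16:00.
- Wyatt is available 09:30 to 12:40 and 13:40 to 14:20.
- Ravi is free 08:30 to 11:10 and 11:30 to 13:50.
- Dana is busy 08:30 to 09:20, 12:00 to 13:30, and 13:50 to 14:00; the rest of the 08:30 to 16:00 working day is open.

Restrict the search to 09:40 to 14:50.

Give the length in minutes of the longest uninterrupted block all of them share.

Maya free within 08:30–16:00: 09:20–10:50, 11:10–16:00.
Dana free within 08:30–16:00: 09:20–12:00, 13:30–13:50, 14:00–16:00.
Maya ∩ Wyatt: 09:30–10:50, 11:10–12:40, 13:40–14:20.
Maya ∩ Wyatt ∩ Ravi: 09:30–10:50, 11:30–12:40, 13:40–13:50.
Maya ∩ Wyatt ∩ Ravi ∩ Dana: 09:30–10:50, 11:30–12:00, 13:40–13:50.
Restricted to 09:40–14:50: 09:40–10:50, 11:30–12:00, 13:40–13:50.
Common window lengths: 70, 30, 10 min; longest is 70.

70 minutes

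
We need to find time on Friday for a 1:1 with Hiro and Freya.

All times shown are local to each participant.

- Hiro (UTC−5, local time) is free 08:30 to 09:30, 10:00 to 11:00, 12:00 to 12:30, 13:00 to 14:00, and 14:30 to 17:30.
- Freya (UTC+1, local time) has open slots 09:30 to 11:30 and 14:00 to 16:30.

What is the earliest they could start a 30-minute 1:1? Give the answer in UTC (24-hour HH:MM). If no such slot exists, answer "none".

13:30

Hiro → UTC: 13:30–14:30, 15:00–16:00, 17:00–17:30, 18:00–19:00, 19:30–22:30.
Freya → UTC: 08:30–10:30, 13:00–15:30.
Hiro ∩ Freya: 13:30–14:30, 15:00–15:30.
Windows ≥ 30 min: 13:30–14:30, 15:00–15:30.
Earliest such window starts at 13:30.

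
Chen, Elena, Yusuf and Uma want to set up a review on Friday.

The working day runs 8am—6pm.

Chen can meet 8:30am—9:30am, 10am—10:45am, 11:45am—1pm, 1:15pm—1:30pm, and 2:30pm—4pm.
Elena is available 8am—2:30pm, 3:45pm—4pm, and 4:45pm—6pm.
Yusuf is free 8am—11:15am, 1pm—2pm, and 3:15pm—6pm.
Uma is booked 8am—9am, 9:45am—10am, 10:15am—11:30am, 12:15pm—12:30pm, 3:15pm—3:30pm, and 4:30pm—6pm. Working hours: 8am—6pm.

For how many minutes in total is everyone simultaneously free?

75 minutes

Uma free within 08:00–18:00: 09:00–09:45, 10:00–10:15, 11:30–12:15, 12:30–15:15, 15:30–16:30.
Chen ∩ Elena: 08:30–09:30, 10:00–10:45, 11:45–13:00, 13:15–13:30, 15:45–16:00.
Chen ∩ Elena ∩ Yusuf: 08:30–09:30, 10:00–10:45, 13:15–13:30, 15:45–16:00.
Chen ∩ Elena ∩ Yusuf ∩ Uma: 09:00–09:30, 10:00–10:15, 13:15–13:30, 15:45–16:00.
Total common minutes: 30 + 15 + 15 + 15 = 75.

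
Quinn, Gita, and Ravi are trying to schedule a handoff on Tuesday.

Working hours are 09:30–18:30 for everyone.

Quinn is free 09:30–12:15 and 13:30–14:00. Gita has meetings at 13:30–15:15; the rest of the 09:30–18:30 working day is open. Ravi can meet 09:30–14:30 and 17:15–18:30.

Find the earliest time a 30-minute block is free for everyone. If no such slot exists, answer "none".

09:30

Gita free within 09:30–18:30: 09:30–13:30, 15:15–18:30.
Quinn ∩ Gita: 09:30–12:15.
Quinn ∩ Gita ∩ Ravi: 09:30–12:15.
Windows ≥ 30 min: 09:30–12:15.
Earliest such window starts at 09:30.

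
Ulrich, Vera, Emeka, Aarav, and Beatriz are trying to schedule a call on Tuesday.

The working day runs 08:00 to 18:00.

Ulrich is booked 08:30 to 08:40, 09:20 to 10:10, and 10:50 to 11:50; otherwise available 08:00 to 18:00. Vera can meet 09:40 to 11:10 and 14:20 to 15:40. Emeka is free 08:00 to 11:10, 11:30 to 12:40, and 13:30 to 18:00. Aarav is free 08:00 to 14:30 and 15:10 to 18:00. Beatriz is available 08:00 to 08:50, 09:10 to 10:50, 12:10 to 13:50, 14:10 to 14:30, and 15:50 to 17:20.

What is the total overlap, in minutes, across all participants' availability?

Ulrich free within 08:00–18:00: 08:00–08:30, 08:40–09:20, 10:10–10:50, 11:50–18:00.
Ulrich ∩ Vera: 10:10–10:50, 14:20–15:40.
Ulrich ∩ Vera ∩ Emeka: 10:10–10:50, 14:20–15:40.
Ulrich ∩ Vera ∩ Emeka ∩ Aarav: 10:10–10:50, 14:20–14:30, 15:10–15:40.
Ulrich ∩ Vera ∩ Emeka ∩ Aarav ∩ Beatriz: 10:10–10:50, 14:20–14:30.
Total common minutes: 40 + 10 = 50.

50 minutes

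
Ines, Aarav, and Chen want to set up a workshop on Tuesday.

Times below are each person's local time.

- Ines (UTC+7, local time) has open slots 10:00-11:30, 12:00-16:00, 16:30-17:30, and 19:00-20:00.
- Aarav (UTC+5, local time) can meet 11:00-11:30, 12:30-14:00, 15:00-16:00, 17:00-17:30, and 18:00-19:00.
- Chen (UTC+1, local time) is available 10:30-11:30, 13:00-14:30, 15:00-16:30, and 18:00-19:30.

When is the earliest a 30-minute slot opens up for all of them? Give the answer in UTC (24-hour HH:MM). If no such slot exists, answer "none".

10:00

Ines → UTC: 03:00–04:30, 05:00–09:00, 09:30–10:30, 12:00–13:00.
Aarav → UTC: 06:00–06:30, 07:30–09:00, 10:00–11:00, 12:00–12:30, 13:00–14:00.
Chen → UTC: 09:30–10:30, 12:00–13:30, 14:00–15:30, 17:00–18:30.
Ines ∩ Aarav: 06:00–06:30, 07:30–09:00, 10:00–10:30, 12:00–12:30.
Ines ∩ Aarav ∩ Chen: 10:00–10:30, 12:00–12:30.
Windows ≥ 30 min: 10:00–10:30, 12:00–12:30.
Earliest such window starts at 10:00.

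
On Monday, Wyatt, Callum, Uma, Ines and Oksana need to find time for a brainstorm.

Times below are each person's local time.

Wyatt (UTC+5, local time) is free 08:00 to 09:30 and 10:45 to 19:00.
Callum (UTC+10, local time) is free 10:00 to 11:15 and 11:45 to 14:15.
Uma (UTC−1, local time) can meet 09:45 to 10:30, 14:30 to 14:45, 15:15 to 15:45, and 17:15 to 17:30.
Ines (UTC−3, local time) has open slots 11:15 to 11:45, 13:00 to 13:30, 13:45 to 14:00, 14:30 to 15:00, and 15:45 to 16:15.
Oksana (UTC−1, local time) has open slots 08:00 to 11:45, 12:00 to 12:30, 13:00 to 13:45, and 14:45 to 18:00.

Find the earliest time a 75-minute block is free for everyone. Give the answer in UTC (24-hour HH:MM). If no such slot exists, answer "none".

Wyatt → UTC: 03:00–04:30, 05:45–14:00.
Callum → UTC: 00:00–01:15, 01:45–04:15.
Uma → UTC: 10:45–11:30, 15:30–15:45, 16:15–16:45, 18:15–18:30.
Ines → UTC: 14:15–14:45, 16:00–16:30, 16:45–17:00, 17:30–18:00, 18:45–19:15.
Oksana → UTC: 09:00–12:45, 13:00–13:30, 14:00–14:45, 15:45–19:00.
Wyatt ∩ Callum: 03:00–04:15.
Wyatt ∩ Callum ∩ Uma: (none).
Wyatt ∩ Callum ∩ Uma ∩ Ines: (none).
Wyatt ∩ Callum ∩ Uma ∩ Ines ∩ Oksana: (none).
Windows ≥ 75 min: (none).

none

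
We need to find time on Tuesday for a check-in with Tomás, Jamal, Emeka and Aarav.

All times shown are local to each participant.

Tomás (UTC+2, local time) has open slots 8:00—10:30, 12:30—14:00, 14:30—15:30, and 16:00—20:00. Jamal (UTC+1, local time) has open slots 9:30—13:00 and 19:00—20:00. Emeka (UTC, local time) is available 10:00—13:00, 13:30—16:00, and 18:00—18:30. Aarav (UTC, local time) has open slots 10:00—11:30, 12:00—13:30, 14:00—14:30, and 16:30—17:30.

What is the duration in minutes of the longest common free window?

60 minutes

Tomás → UTC: 06:00–08:30, 10:30–12:00, 12:30–13:30, 14:00–18:00.
Jamal → UTC: 08:30–12:00, 18:00–19:00.
Emeka → UTC: 10:00–13:00, 13:30–16:00, 18:00–18:30.
Aarav → UTC: 10:00–11:30, 12:00–13:30, 14:00–14:30, 16:30–17:30.
Tomás ∩ Jamal: 10:30–12:00.
Tomás ∩ Jamal ∩ Emeka: 10:30–12:00.
Tomás ∩ Jamal ∩ Emeka ∩ Aarav: 10:30–11:30.
Single common window of 60 minutes.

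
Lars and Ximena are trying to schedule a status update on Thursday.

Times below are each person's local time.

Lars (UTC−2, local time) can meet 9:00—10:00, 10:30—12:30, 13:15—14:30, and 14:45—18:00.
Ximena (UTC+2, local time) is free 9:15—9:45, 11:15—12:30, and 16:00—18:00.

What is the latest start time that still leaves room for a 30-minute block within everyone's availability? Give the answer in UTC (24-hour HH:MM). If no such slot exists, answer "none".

15:30

Lars → UTC: 11:00–12:00, 12:30–14:30, 15:15–16:30, 16:45–20:00.
Ximena → UTC: 07:15–07:45, 09:15–10:30, 14:00–16:00.
Lars ∩ Ximena: 14:00–14:30, 15:15–16:00.
Windows ≥ 30 min: 14:00–14:30, 15:15–16:00.
Latest start in the last window 15:15–16:00 is 16:00 − 30 min = 15:30.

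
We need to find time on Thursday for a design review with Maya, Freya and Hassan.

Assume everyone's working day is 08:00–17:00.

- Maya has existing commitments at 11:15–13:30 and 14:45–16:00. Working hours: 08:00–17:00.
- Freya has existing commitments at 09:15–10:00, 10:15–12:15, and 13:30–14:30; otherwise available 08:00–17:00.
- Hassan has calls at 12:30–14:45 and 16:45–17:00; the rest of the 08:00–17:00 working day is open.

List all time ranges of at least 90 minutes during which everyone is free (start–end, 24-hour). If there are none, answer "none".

Maya free within 08:00–17:00: 08:00–11:15, 13:30–14:45, 16:00–17:00.
Freya free within 08:00–17:00: 08:00–09:15, 10:00–10:15, 12:15–13:30, 14:30–17:00.
Hassan free within 08:00–17:00: 08:00–12:30, 14:45–16:45.
Maya ∩ Freya: 08:00–09:15, 10:00–10:15, 14:30–14:45, 16:00–17:00.
Maya ∩ Freya ∩ Hassan: 08:00–09:15, 10:00–10:15, 16:00–16:45.
Windows ≥ 90 min: (none).

none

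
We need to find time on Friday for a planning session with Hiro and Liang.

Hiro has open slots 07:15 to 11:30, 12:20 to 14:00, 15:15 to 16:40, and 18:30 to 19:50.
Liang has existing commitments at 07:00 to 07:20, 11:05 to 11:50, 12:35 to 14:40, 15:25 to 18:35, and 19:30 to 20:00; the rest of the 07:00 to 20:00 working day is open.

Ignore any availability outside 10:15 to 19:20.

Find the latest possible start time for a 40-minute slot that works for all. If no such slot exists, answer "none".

18:40

Liang free within 07:00–20:00: 07:20–11:05, 11:50–12:35, 14:40–15:25, 18:35–19:30.
Hiro ∩ Liang: 07:20–11:05, 12:20–12:35, 15:15–15:25, 18:35–19:30.
Restricted to 10:15–19:20: 10:15–11:05, 12:20–12:35, 15:15–15:25, 18:35–19:20.
Windows ≥ 40 min: 10:15–11:05, 18:35–19:20.
Latest start in the last window 18:35–19:20 is 19:20 − 40 min = 18:40.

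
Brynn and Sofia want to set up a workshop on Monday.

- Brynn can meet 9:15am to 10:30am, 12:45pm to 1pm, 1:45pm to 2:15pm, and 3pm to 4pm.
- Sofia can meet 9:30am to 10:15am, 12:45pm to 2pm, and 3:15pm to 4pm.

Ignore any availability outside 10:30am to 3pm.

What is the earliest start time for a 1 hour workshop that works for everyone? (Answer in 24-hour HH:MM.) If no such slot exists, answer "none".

none

Brynn ∩ Sofia: 09:30–10:15, 12:45–13:00, 13:45–14:00, 15:15–16:00.
Restricted to 10:30–15:00: 12:45–13:00, 13:45–14:00.
Windows ≥ 60 min: (none).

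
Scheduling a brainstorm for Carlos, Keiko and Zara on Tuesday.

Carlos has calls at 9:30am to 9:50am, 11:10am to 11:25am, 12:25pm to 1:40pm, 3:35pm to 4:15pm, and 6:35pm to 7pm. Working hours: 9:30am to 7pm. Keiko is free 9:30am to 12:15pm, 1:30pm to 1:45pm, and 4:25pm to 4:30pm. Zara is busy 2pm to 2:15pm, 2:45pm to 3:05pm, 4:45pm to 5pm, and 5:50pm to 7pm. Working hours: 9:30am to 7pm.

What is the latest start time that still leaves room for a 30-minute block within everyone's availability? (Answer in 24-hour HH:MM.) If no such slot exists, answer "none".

Carlos free within 09:30–19:00: 09:50–11:10, 11:25–12:25, 13:40–15:35, 16:15–18:35.
Zara free within 09:30–19:00: 09:30–14:00, 14:15–14:45, 15:05–16:45, 17:00–17:50.
Carlos ∩ Keiko: 09:50–11:10, 11:25–12:15, 13:40–13:45, 16:25–16:30.
Carlos ∩ Keiko ∩ Zara: 09:50–11:10, 11:25–12:15, 13:40–13:45, 16:25–16:30.
Windows ≥ 30 min: 09:50–11:10, 11:25–12:15.
Latest start in the last window 11:25–12:15 is 12:15 − 30 min = 11:45.

11:45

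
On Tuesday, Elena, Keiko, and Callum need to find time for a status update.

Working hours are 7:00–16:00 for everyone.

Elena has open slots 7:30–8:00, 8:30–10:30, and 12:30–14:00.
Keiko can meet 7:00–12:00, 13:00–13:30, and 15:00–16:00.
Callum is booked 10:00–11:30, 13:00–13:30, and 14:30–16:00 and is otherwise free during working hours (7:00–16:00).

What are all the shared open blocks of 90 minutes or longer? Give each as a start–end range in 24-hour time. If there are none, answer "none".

08:30–10:00

Callum free within 07:00–16:00: 07:00–10:00, 11:30–13:00, 13:30–14:30.
Elena ∩ Keiko: 07:30–08:00, 08:30–10:30, 13:00–13:30.
Elena ∩ Keiko ∩ Callum: 07:30–08:00, 08:30–10:00.
Windows ≥ 90 min: 08:30–10:00.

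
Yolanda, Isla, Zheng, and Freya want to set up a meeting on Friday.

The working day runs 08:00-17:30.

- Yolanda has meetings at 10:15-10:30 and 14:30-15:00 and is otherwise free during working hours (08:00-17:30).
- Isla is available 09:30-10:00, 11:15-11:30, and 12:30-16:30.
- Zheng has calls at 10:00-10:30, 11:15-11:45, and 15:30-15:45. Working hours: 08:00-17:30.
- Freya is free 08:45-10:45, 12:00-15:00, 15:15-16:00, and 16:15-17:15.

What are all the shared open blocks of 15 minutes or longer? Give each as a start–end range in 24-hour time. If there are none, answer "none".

Yolanda free within 08:00–17:30: 08:00–10:15, 10:30–14:30, 15:00–17:30.
Zheng free within 08:00–17:30: 08:00–10:00, 10:30–11:15, 11:45–15:30, 15:45–17:30.
Yolanda ∩ Isla: 09:30–10:00, 11:15–11:30, 12:30–14:30, 15:00–16:30.
Yolanda ∩ Isla ∩ Zheng: 09:30–10:00, 12:30–14:30, 15:00–15:30, 15:45–16:30.
Yolanda ∩ Isla ∩ Zheng ∩ Freya: 09:30–10:00, 12:30–14:30, 15:15–15:30, 15:45–16:00, 16:15–16:30.
Windows ≥ 15 min: 09:30–10:00, 12:30–14:30, 15:15–15:30, 15:45–16:00, 16:15–16:30.

09:30–10:00, 12:30–14:30, 15:15–15:30, 15:45–16:00, 16:15–16:30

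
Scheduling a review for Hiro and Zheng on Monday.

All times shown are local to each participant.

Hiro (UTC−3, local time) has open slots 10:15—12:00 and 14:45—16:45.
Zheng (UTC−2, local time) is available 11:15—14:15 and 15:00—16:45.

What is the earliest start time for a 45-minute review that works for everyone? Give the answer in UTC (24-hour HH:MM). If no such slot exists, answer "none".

Hiro → UTC: 13:15–15:00, 17:45–19:45.
Zheng → UTC: 13:15–16:15, 17:00–18:45.
Hiro ∩ Zheng: 13:15–15:00, 17:45–18:45.
Windows ≥ 45 min: 13:15–15:00, 17:45–18:45.
Earliest such window starts at 13:15.

13:15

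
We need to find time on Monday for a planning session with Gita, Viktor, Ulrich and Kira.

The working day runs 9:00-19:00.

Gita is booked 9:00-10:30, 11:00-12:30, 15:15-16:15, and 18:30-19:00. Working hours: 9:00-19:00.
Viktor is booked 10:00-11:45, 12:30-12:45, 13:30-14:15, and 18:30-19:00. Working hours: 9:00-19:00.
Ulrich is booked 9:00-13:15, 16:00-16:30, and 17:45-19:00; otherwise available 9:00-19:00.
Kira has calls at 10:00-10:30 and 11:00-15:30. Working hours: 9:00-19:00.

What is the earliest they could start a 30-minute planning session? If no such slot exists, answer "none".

Gita free within 09:00–19:00: 10:30–11:00, 12:30–15:15, 16:15–18:30.
Viktor free within 09:00–19:00: 09:00–10:00, 11:45–12:30, 12:45–13:30, 14:15–18:30.
Ulrich free within 09:00–19:00: 13:15–16:00, 16:30–17:45.
Kira free within 09:00–19:00: 09:00–10:00, 10:30–11:00, 15:30–19:00.
Gita ∩ Viktor: 12:45–13:30, 14:15–15:15, 16:15–18:30.
Gita ∩ Viktor ∩ Ulrich: 13:15–13:30, 14:15–15:15, 16:30–17:45.
Gita ∩ Viktor ∩ Ulrich ∩ Kira: 16:30–17:45.
Windows ≥ 30 min: 16:30–17:45.
Earliest such window starts at 16:30.

16:30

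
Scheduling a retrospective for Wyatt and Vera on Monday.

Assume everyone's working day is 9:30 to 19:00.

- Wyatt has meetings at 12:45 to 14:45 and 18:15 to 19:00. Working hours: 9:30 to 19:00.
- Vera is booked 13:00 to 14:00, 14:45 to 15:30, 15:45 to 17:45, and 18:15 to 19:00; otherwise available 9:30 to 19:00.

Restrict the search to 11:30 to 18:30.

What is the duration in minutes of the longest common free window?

75 minutes

Wyatt free within 09:30–19:00: 09:30–12:45, 14:45–18:15.
Vera free within 09:30–19:00: 09:30–13:00, 14:00–14:45, 15:30–15:45, 17:45–18:15.
Wyatt ∩ Vera: 09:30–12:45, 15:30–15:45, 17:45–18:15.
Restricted to 11:30–18:30: 11:30–12:45, 15:30–15:45, 17:45–18:15.
Common window lengths: 75, 15, 30 min; longest is 75.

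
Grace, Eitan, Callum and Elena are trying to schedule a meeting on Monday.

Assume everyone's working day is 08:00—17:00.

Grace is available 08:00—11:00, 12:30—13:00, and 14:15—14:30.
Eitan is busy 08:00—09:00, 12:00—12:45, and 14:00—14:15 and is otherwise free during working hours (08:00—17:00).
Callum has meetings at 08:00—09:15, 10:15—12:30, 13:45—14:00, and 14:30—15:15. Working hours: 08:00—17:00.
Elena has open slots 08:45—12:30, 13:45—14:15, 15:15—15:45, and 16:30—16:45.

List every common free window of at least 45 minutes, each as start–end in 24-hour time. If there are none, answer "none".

Eitan free within 08:00–17:00: 09:00–12:00, 12:45–14:00, 14:15–17:00.
Callum free within 08:00–17:00: 09:15–10:15, 12:30–13:45, 14:00–14:30, 15:15–17:00.
Grace ∩ Eitan: 09:00–11:00, 12:45–13:00, 14:15–14:30.
Grace ∩ Eitan ∩ Callum: 09:15–10:15, 12:45–13:00, 14:15–14:30.
Grace ∩ Eitan ∩ Callum ∩ Elena: 09:15–10:15.
Windows ≥ 45 min: 09:15–10:15.

09:15–10:15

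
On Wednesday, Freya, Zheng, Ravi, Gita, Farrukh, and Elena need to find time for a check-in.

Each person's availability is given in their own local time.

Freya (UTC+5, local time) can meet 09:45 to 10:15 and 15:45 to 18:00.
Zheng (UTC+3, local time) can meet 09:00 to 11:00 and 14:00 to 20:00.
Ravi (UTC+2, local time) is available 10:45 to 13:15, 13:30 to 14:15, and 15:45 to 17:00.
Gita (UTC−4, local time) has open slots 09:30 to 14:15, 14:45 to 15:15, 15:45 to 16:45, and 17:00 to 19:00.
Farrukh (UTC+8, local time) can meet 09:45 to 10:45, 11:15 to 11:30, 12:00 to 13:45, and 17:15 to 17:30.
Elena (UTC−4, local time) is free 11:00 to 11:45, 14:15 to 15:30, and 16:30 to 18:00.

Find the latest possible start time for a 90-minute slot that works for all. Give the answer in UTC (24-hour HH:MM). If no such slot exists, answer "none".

Freya → UTC: 04:45–05:15, 10:45–13:00.
Zheng → UTC: 06:00–08:00, 11:00–17:00.
Ravi → UTC: 08:45–11:15, 11:30–12:15, 13:45–15:00.
Gita → UTC: 13:30–18:15, 18:45–19:15, 19:45–20:45, 21:00–23:00.
Farrukh → UTC: 01:45–02:45, 03:15–03:30, 04:00–05:45, 09:15–09:30.
Elena → UTC: 15:00–15:45, 18:15–19:30, 20:30–22:00.
Freya ∩ Zheng: 11:00–13:00.
Freya ∩ Zheng ∩ Ravi: 11:00–11:15, 11:30–12:15.
Freya ∩ Zheng ∩ Ravi ∩ Gita: (none).
Freya ∩ Zheng ∩ Ravi ∩ Gita ∩ Farrukh: (none).
Freya ∩ Zheng ∩ Ravi ∩ Gita ∩ Farrukh ∩ Elena: (none).
Windows ≥ 90 min: (none).

none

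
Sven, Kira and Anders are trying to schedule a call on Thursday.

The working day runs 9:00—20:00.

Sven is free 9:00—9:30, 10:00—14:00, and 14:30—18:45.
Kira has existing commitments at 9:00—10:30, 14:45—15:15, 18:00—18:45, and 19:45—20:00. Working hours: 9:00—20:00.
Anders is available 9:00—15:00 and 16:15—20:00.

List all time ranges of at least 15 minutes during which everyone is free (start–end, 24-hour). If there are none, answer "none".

Kira free within 09:00–20:00: 10:30–14:45, 15:15–18:00, 18:45–19:45.
Sven ∩ Kira: 10:30–14:00, 14:30–14:45, 15:15–18:00.
Sven ∩ Kira ∩ Anders: 10:30–14:00, 14:30–14:45, 16:15–18:00.
Windows ≥ 15 min: 10:30–14:00, 14:30–14:45, 16:15–18:00.

10:30–14:00, 14:30–14:45, 16:15–18:00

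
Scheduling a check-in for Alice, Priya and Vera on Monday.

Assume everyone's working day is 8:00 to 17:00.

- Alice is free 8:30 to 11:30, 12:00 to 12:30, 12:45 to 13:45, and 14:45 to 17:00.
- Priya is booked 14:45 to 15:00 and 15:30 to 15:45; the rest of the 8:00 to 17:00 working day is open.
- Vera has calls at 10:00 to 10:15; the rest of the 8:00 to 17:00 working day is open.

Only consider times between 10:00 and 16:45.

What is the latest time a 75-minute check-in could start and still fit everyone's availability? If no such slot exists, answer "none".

10:15

Priya free within 08:00–17:00: 08:00–14:45, 15:00–15:30, 15:45–17:00.
Vera free within 08:00–17:00: 08:00–10:00, 10:15–17:00.
Alice ∩ Priya: 08:30–11:30, 12:00–12:30, 12:45–13:45, 15:00–15:30, 15:45–17:00.
Alice ∩ Priya ∩ Vera: 08:30–10:00, 10:15–11:30, 12:00–12:30, 12:45–13:45, 15:00–15:30, 15:45–17:00.
Restricted to 10:00–16:45: 10:15–11:30, 12:00–12:30, 12:45–13:45, 15:00–15:30, 15:45–16:45.
Windows ≥ 75 min: 10:15–11:30.
Latest start in the last window 10:15–11:30 is 11:30 − 75 min = 10:15.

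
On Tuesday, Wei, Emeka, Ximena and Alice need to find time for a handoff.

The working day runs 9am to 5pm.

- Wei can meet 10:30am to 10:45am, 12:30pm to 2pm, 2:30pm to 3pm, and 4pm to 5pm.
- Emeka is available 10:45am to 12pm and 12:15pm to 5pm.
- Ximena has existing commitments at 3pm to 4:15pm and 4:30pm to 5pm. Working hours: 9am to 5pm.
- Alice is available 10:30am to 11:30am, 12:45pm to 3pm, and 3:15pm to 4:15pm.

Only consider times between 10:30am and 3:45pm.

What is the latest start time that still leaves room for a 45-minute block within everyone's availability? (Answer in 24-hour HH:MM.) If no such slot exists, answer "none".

Ximena free within 09:00–17:00: 09:00–15:00, 16:15–16:30.
Wei ∩ Emeka: 12:30–14:00, 14:30–15:00, 16:00–17:00.
Wei ∩ Emeka ∩ Ximena: 12:30–14:00, 14:30–15:00, 16:15–16:30.
Wei ∩ Emeka ∩ Ximena ∩ Alice: 12:45–14:00, 14:30–15:00.
Restricted to 10:30–15:45: 12:45–14:00, 14:30–15:00.
Windows ≥ 45 min: 12:45–14:00.
Latest start in the last window 12:45–14:00 is 14:00 − 45 min = 13:15.

13:15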